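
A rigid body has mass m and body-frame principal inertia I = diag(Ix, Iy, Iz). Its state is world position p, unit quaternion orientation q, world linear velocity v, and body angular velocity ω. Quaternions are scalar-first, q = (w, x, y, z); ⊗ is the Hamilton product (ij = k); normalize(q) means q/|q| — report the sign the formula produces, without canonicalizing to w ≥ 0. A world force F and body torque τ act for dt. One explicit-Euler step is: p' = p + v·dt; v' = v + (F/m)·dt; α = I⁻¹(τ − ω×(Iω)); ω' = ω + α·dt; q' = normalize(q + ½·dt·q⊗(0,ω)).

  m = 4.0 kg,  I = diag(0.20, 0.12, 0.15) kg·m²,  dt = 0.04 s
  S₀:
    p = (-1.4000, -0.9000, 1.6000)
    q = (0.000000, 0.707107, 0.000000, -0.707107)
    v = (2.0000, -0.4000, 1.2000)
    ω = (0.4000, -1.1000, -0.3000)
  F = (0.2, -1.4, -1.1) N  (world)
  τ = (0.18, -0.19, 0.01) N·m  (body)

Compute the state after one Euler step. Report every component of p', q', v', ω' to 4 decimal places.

p' = (-1.3200, -0.9160, 1.6480)
q' = (-0.0099, 0.6913, -0.0014, -0.7225)
v' = (2.0020, -0.4140, 1.1890)
ω' = (0.4340, -1.1613, -0.3067)

linear accel F/m = (0.0500, -0.3500, -0.2750)
p' = p + v·dt = (-1.3200, -0.9160, 1.6480)
v + (F/m)dt = (2.0020, -0.4140, 1.1890)
precession coupling ω×(Iω) = (0.0099, -0.0060, 0.0352)
(τ − ω×Iω)/I = (0.8505, -1.5333, -0.1680)
ω + α·dt = (0.4340, -1.1613, -0.3067)
q⊗(0,ω) = (-0.4949749, -0.7778177, -0.0707107, -0.7778177)
q + ½dt·q⊗(0,ω), renormalized = (-0.0099, 0.6913, -0.0014, -0.7225)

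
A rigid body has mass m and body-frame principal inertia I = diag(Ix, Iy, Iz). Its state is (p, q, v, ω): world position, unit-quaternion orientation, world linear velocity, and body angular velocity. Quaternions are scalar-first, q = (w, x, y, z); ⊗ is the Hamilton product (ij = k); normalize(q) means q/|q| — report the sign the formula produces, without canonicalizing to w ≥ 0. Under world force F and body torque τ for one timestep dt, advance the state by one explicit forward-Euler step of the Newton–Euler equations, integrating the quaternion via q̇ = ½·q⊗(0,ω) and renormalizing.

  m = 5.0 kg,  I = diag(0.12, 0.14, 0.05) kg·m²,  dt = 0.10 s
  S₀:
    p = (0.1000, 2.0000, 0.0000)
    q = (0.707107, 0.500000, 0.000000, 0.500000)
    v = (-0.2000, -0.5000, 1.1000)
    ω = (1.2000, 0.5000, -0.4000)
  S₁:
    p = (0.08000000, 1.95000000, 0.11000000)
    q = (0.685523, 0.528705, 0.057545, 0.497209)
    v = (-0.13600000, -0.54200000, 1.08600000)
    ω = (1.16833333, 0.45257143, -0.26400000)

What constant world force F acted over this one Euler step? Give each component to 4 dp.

velocity change Δv = (0.06400000, -0.04200000, -0.01400000)
m·(v₁−v₀)/dt = (3.2000, -2.1000, -0.7000)

F = (3.2000, -2.1000, -0.7000)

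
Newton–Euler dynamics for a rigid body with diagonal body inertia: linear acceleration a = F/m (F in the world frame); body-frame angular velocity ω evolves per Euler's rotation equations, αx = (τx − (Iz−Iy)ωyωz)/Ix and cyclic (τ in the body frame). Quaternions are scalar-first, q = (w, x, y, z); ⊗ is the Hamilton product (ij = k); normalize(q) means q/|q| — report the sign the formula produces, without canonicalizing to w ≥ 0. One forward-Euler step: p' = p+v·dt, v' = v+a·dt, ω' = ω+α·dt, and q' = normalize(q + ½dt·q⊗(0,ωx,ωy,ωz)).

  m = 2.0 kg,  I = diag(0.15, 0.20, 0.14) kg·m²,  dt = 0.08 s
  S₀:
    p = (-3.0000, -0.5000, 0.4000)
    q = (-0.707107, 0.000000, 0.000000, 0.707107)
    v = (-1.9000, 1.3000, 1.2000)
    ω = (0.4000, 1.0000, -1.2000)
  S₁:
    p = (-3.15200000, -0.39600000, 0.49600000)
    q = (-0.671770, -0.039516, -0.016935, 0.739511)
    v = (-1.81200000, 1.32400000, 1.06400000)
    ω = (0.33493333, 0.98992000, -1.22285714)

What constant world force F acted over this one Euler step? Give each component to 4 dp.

velocity change Δv = (0.08800000, 0.02400000, -0.13600000)
applied force F = (2.2000, 0.6000, -3.4000)

F = (2.2000, 0.6000, -3.4000)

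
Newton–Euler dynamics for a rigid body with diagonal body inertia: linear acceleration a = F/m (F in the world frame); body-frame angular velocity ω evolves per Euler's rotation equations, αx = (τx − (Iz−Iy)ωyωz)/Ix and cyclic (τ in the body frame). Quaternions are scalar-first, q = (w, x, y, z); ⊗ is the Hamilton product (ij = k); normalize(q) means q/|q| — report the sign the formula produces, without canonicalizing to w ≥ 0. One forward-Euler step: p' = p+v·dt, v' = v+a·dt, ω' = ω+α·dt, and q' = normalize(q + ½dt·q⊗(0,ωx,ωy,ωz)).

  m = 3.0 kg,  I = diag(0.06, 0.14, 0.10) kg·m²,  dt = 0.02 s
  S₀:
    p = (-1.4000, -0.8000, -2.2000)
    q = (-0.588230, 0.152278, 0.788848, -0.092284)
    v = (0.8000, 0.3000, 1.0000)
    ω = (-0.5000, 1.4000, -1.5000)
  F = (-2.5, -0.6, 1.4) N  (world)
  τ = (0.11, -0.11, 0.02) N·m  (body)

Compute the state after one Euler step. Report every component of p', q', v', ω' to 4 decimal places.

α = I⁻¹(τ − ω×Iω) = (0.4333, -0.5714, 0.7600)
new body rate ω' = (-0.4913, 1.3886, -1.4848)
q⊗(0,ω) = (-1.1666742, -0.7599594, -0.5489630, 1.4899582)
updated quaternion q' = (-0.5998, 0.1446, 0.7832, -0.0774)
p + v·dt = (-1.3840, -0.7940, -2.1800)
v' = v + a·dt = (0.7833, 0.2960, 1.0093)

p' = (-1.3840, -0.7940, -2.1800)
q' = (-0.5998, 0.1446, 0.7832, -0.0774)
v' = (0.7833, 0.2960, 1.0093)
ω' = (-0.4913, 1.3886, -1.4848)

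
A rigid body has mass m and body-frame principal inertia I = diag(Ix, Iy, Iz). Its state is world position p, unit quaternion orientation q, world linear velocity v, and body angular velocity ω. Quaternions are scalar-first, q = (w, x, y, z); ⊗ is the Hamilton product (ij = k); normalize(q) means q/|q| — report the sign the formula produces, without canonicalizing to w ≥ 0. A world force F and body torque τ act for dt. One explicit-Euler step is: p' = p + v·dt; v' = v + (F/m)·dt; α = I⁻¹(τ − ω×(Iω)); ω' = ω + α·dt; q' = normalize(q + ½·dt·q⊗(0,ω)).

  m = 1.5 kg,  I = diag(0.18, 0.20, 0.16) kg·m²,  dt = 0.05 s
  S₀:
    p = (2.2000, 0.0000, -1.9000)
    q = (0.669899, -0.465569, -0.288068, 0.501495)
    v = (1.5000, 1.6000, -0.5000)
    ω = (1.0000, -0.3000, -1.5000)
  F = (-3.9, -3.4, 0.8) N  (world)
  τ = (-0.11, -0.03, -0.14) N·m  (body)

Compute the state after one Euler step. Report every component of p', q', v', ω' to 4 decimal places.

precession coupling ω×(Iω) = (-0.0180, -0.0300, -0.0060)
(τ − ω×Iω)/I = (-0.5111, 0.0000, -0.8375)
ω' = ω + α·dt = (0.9744, -0.3000, -1.5419)
q⊗(0,ω) = (1.1313911, 1.2524495, -0.3978282, -0.5771098)
q' = normalize(q + ½dt·q⊗(0,ω)) = (0.6975, -0.4338, -0.2977, 0.4866)
p' = p + v·dt = (2.2750, 0.0800, -1.9250)
v' = v + a·dt = (1.3700, 1.4867, -0.4733)

p' = (2.2750, 0.0800, -1.9250)
q' = (0.6975, -0.4338, -0.2977, 0.4866)
v' = (1.3700, 1.4867, -0.4733)
ω' = (0.9744, -0.3000, -1.5419)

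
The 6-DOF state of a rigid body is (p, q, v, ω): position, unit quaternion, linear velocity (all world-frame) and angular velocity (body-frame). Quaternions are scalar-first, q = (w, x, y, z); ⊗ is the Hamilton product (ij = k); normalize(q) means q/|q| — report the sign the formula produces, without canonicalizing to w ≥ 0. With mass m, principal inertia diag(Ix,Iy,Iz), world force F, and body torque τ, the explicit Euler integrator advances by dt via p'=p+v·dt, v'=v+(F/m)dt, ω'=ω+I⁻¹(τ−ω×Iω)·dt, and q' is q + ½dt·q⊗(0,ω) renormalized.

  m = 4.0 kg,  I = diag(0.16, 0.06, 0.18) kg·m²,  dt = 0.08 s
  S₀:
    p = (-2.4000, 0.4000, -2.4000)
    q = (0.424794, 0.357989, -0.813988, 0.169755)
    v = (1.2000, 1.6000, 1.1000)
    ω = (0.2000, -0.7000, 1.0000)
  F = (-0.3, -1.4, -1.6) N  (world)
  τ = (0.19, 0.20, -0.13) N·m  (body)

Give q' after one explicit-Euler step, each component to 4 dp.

q' = (0.3919, 0.3332, -0.8378, 0.1830)

2q̇ = q⊗(0,ω) = (-0.8111444, -0.6102007, -0.6213938, 0.3369993)
q' = normalize(q + ½dt·q⊗(0,ω)) = (0.3919, 0.3332, -0.8378, 0.1830)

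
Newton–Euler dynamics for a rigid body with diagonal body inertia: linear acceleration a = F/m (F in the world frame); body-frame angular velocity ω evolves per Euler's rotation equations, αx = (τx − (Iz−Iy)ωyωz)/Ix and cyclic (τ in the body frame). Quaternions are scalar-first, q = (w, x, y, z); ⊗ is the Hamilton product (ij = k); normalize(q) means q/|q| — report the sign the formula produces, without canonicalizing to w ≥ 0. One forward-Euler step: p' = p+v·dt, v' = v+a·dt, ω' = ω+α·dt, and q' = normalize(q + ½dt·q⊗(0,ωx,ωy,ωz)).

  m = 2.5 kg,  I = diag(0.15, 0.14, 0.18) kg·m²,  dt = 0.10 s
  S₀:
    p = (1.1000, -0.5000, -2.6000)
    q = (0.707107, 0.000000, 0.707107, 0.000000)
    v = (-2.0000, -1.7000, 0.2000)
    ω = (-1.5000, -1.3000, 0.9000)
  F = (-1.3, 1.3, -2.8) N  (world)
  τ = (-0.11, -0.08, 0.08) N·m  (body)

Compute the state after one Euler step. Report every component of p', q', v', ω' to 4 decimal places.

p' = (0.9000, -0.6700, -2.5800)
q' = (0.7486, -0.0211, 0.6573, 0.0844)
v' = (-2.0520, -1.6480, 0.0880)
ω' = (-1.5421, -1.3861, 0.9553)

α = I⁻¹(τ − ω×Iω) = (-0.4213, -0.8607, 0.5528)
ω' = ω + α·dt = (-1.5421, -1.3861, 0.9553)
q⊗(0,ω) = (0.9192391, -0.4242642, -0.9192391, 1.6970568)
q + ½dt·q⊗(0,ω), renormalized = (0.7486, -0.0211, 0.6573, 0.0844)
linear accel F/m = (-0.5200, 0.5200, -1.1200)
new position p' = (0.9000, -0.6700, -2.5800)
new velocity v' = (-2.0520, -1.6480, 0.0880)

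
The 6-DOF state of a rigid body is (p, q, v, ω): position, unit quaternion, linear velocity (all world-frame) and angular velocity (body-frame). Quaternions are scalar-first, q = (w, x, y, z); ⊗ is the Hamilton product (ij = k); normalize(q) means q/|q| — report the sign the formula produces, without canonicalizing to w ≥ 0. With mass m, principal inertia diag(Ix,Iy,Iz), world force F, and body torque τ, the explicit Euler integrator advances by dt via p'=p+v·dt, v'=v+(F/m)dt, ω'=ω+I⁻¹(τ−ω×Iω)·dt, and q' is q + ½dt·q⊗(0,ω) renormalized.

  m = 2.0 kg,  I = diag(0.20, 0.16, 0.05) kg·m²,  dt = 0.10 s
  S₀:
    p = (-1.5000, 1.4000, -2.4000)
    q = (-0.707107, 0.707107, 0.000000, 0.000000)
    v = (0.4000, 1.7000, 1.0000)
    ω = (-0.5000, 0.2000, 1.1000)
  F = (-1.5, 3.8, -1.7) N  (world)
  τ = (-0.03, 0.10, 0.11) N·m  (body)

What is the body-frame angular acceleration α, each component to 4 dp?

α = (-0.0290, 1.1406, 2.1200)

ω×(Iω) gyroscopic = (-0.0242, -0.0825, 0.0040)
(τ − ω×Iω)/I = (-0.0290, 1.1406, 2.1200)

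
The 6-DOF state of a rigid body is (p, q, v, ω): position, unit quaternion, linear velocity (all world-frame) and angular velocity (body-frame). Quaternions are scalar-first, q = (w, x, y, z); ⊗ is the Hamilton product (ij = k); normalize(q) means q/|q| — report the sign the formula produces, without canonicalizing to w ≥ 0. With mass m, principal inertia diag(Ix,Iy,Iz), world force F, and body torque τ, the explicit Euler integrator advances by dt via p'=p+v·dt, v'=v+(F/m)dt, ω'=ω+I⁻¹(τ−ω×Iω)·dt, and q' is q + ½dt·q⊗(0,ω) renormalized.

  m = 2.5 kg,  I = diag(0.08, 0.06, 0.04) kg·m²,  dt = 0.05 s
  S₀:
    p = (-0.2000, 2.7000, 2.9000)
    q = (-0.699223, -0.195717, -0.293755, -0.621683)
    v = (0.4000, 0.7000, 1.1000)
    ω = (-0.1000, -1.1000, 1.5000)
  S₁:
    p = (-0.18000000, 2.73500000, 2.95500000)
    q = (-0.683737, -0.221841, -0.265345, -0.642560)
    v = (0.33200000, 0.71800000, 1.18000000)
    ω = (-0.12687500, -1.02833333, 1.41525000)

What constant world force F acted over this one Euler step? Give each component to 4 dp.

F = (-3.4000, 0.9000, 4.0000)

Δv = v₁−v₀ = (-0.06800000, 0.01800000, 0.08000000)
F = m·Δv/dt = (-3.4000, 0.9000, 4.0000)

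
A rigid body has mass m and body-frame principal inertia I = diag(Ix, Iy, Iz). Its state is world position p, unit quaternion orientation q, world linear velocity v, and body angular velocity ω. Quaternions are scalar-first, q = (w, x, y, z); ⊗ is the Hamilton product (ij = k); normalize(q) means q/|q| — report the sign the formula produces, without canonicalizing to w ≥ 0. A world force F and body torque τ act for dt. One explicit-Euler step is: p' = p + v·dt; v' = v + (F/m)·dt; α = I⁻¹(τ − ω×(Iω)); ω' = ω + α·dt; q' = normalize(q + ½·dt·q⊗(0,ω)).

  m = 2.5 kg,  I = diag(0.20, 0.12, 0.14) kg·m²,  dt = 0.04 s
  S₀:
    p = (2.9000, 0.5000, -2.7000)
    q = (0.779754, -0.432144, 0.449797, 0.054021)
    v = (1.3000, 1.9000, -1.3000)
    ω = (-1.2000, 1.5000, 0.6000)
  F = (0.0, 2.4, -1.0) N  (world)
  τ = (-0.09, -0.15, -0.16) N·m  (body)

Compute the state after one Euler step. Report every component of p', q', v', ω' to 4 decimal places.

new position p' = (2.9520, 0.5760, -2.7520)
v + (F/m)dt = (1.3000, 1.9384, -1.3160)
gyro term ω×Iω = (0.0180, -0.0432, 0.1440)
α = I⁻¹(τ − ω×Iω) = (-0.5400, -0.8900, -2.1714)
ω' = ω + α·dt = (-1.2216, 1.4644, 0.5131)
q⊗(0,ω) = (-1.2256809, -0.7468581, 1.3640922, 0.3593928)
q' = normalize(q + ½dt·q⊗(0,ω)) = (0.7546, -0.4467, 0.4767, 0.0612)

p' = (2.9520, 0.5760, -2.7520)
q' = (0.7546, -0.4467, 0.4767, 0.0612)
v' = (1.3000, 1.9384, -1.3160)
ω' = (-1.2216, 1.4644, 0.5131)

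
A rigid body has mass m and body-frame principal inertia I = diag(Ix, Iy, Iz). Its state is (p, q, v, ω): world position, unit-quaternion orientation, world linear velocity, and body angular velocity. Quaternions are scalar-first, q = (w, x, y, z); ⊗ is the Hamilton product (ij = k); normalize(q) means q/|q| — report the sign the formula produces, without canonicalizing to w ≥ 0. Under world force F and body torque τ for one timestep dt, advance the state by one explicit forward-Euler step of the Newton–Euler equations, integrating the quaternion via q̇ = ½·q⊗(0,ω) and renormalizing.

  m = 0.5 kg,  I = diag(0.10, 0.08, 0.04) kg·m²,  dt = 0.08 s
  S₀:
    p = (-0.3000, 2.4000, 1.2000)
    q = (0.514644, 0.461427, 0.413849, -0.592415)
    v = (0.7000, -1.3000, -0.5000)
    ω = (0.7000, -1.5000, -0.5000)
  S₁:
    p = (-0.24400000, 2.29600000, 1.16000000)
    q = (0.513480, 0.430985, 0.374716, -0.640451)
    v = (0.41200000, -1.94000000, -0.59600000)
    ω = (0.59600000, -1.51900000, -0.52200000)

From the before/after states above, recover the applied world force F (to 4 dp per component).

v₁ − v₀ = (-0.28800000, -0.64000000, -0.09600000)
m·(v₁−v₀)/dt = (-1.8000, -4.0000, -0.6000)

F = (-1.8000, -4.0000, -0.6000)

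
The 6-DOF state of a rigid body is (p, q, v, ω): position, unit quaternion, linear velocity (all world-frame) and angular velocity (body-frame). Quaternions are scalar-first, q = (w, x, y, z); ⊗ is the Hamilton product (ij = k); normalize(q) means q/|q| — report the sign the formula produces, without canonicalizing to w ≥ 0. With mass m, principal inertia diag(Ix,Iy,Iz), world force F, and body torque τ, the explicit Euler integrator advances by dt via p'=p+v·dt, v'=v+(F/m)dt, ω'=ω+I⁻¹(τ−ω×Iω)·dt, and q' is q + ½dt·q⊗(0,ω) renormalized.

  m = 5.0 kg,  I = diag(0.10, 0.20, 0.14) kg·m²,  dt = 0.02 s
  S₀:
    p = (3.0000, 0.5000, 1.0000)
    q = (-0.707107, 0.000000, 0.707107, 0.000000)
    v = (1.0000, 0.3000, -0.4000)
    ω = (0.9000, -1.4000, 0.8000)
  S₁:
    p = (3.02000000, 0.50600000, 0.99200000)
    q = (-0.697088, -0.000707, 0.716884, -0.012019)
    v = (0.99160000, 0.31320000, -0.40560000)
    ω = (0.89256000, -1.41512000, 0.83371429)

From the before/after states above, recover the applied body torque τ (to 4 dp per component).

τ = (0.0300, -0.1800, 0.1100)

rate change Δω = (-0.00744000, -0.01512000, 0.03371429)
applied torque τ = (0.0300, -0.1800, 0.1100)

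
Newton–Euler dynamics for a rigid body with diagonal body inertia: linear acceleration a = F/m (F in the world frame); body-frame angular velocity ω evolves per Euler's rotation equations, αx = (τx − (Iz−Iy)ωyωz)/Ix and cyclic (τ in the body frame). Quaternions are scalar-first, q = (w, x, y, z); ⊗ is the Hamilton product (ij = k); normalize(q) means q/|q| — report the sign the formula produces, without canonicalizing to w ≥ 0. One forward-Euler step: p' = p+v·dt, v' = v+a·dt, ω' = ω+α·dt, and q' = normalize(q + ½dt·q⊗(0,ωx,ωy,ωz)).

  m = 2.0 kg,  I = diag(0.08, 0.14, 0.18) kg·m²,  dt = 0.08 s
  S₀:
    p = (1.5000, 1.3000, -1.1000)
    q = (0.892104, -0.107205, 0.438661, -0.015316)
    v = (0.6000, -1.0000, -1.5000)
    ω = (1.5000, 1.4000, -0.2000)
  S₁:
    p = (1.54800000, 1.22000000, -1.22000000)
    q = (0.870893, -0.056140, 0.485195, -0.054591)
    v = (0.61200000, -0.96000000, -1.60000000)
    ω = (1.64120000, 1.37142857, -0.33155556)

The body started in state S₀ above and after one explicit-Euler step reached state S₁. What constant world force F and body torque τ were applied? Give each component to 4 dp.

v₁ − v₀ = (0.01200000, 0.04000000, -0.10000000)
applied force F = (0.3000, 1.0000, -2.5000)
ω₁ − ω₀ = (0.14120000, -0.02857143, -0.13155556)
gyro term ω₀×Iω₀ = (-0.0112, 0.0300, 0.1260)
τ = I·(Δω/dt) + ω₀×(Iω₀) = (0.1300, -0.0200, -0.1700)

F = (0.3000, 1.0000, -2.5000)
τ = (0.1300, -0.0200, -0.1700)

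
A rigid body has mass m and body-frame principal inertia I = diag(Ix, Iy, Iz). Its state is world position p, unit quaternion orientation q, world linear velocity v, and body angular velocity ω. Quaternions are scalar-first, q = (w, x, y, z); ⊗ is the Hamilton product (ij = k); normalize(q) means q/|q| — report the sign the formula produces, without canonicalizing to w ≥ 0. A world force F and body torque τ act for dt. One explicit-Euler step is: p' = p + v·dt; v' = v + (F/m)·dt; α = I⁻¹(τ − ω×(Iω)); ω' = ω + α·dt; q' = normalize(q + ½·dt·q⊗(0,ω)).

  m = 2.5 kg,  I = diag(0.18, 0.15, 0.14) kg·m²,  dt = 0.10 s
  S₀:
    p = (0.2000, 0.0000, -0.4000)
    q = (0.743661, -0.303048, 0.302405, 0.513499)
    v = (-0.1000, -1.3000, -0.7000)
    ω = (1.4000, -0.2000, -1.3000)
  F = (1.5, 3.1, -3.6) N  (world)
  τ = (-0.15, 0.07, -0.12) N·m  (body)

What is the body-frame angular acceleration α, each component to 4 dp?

α = (-0.8189, 0.9520, -0.9171)

gyro term ω×Iω = (-0.0026, -0.0728, 0.0084)
(τ − ω×Iω)/I = (-0.8189, 0.9520, -0.9171)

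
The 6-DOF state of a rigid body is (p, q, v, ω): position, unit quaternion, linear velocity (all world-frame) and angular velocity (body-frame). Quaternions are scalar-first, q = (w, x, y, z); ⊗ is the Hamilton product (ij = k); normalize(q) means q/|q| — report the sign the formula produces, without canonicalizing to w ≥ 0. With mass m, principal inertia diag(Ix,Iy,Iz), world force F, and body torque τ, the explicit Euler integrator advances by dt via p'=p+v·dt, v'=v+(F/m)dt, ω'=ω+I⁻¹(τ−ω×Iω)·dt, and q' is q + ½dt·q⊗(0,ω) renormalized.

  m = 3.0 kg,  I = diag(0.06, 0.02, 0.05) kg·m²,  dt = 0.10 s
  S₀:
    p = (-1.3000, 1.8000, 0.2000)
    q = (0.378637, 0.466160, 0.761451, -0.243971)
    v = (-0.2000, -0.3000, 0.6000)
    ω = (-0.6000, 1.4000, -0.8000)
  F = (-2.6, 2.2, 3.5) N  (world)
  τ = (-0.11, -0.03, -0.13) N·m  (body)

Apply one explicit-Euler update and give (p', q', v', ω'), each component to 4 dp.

p' = (-1.3200, 1.7700, 0.2600)
q' = (0.3283, 0.4398, 0.8109, -0.2029)
v' = (-0.2867, -0.2267, 0.7167)
ω' = (-0.7273, 1.2260, -1.1272)

a = F/m = (-0.8667, 0.7333, 1.1667)
p + v·dt = (-1.3200, 1.7700, 0.2600)
v' = v + a·dt = (-0.2867, -0.2267, 0.7167)
precession coupling ω×(Iω) = (-0.0336, 0.0048, 0.0336)
α = I⁻¹(τ − ω×Iω) = (-1.2733, -1.7400, -3.2720)
ω' = ω + α·dt = (-0.7273, 1.2260, -1.1272)
q⊗(0,ω) = (-0.9815122, -0.4947836, 1.0494024, 0.8065850)
q + ½dt·q⊗(0,ω), renormalized = (0.3283, 0.4398, 0.8109, -0.2029)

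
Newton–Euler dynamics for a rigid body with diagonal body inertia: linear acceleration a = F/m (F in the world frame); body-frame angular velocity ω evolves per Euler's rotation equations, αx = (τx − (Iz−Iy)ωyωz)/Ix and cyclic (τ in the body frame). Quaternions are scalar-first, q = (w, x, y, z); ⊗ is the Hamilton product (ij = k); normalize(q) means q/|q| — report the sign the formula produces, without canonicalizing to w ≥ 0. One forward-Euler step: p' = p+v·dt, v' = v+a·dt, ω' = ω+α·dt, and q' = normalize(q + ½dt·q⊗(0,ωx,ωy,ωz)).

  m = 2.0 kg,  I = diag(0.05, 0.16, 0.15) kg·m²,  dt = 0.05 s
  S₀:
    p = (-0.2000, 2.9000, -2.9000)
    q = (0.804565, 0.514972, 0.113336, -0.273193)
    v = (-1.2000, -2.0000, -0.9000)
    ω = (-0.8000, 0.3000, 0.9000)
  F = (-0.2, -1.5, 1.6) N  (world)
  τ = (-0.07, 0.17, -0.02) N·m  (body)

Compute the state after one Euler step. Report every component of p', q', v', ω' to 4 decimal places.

p' = (-0.2600, 2.8000, -2.9450)
q' = (0.8198, 0.5032, 0.1132, -0.2488)
v' = (-1.2050, -2.0375, -0.8600)
ω' = (-0.8673, 0.3306, 0.9021)

α = I⁻¹(τ − ω×Iω) = (-1.3460, 0.6125, 0.0427)
ω + α·dt = (-0.8673, 0.3306, 0.9021)
2q̇ = q⊗(0,ω) = (0.6238505, -0.4596917, -0.0035509, 0.9692689)
q' = normalize(q + ½dt·q⊗(0,ω)) = (0.8198, 0.5032, 0.1132, -0.2488)
p + v·dt = (-0.2600, 2.8000, -2.9450)
v' = v + a·dt = (-1.2050, -2.0375, -0.8600)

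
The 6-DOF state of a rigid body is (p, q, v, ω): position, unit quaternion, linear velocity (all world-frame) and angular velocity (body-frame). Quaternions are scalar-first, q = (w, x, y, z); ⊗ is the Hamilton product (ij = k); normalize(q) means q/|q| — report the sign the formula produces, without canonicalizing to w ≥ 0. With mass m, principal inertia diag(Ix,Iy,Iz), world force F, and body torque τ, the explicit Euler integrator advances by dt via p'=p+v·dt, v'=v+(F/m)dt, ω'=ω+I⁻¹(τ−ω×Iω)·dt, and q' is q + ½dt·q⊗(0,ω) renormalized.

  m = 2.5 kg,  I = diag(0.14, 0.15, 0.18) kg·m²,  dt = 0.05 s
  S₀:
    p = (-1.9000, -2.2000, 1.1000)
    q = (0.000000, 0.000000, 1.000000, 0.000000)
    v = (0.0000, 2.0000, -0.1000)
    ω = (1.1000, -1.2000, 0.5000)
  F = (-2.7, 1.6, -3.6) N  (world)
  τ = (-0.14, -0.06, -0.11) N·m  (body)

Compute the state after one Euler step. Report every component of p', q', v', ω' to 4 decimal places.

angular accel α = (-0.8714, -0.2533, -0.5378)
ω + α·dt = (1.0564, -1.2127, 0.4731)
q⊗(0,ω) = (1.2000000, 0.5000000, 0.0000000, -1.1000000)
q' = normalize(q + ½dt·q⊗(0,ω)) = (0.0300, 0.0125, 0.9991, -0.0275)
a = (-1.0800, 0.6400, -1.4400)
p' = p + v·dt = (-1.9000, -2.1000, 1.0950)
v + (F/m)dt = (-0.0540, 2.0320, -0.1720)

p' = (-1.9000, -2.1000, 1.0950)
q' = (0.0300, 0.0125, 0.9991, -0.0275)
v' = (-0.0540, 2.0320, -0.1720)
ω' = (1.0564, -1.2127, 0.4731)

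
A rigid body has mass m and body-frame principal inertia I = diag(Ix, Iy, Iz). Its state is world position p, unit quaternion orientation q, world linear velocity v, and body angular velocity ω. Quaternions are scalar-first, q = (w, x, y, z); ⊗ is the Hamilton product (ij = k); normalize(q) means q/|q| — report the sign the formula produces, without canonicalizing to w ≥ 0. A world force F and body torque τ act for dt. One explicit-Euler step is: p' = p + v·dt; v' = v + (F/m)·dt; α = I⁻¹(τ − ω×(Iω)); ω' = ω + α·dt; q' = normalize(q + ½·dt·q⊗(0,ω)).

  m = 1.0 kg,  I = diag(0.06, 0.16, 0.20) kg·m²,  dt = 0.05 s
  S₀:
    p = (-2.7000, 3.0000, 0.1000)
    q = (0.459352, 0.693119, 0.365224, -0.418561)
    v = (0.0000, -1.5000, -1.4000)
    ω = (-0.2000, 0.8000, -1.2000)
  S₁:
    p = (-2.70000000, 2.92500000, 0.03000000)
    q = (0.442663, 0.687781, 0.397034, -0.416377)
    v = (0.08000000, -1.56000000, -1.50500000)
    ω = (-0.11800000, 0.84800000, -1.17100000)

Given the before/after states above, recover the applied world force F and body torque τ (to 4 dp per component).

v₁ − v₀ = (0.08000000, -0.06000000, -0.10500000)
applied force F = (1.6000, -1.2000, -2.1000)
ω₁ − ω₀ = (0.08200000, 0.04800000, 0.02900000)
ω₀×(Iω₀) = (-0.0384, -0.0336, -0.0160)
applied torque τ = (0.0600, 0.1200, 0.1000)

F = (1.6000, -1.2000, -2.1000)
τ = (0.0600, 0.1200, 0.1000)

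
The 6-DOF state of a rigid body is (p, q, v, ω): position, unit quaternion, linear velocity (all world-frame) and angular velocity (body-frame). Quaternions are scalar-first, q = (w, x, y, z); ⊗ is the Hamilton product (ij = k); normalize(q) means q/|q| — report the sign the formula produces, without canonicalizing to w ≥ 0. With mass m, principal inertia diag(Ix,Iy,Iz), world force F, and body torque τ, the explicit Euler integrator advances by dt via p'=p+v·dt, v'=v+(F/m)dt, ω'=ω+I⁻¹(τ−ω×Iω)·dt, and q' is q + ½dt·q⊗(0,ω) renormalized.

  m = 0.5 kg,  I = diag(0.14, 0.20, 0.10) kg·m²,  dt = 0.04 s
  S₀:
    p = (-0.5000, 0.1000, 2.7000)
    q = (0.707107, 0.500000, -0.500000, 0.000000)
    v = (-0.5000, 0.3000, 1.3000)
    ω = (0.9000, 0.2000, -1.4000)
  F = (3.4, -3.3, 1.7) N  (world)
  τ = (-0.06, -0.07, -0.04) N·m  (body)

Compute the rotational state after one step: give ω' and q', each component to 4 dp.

ω' = (0.8749, 0.1961, -1.4203)
q' = (0.6997, 0.5264, -0.4829, -0.0088)

angular accel α = (-0.6286, -0.0980, -0.5080)
new body rate ω' = (0.8749, 0.1961, -1.4203)
q⊗(0,ω) = (-0.3500000, 1.3363963, 0.8414214, -0.4399498)
q + ½dt·q⊗(0,ω), renormalized = (0.6997, 0.5264, -0.4829, -0.0088)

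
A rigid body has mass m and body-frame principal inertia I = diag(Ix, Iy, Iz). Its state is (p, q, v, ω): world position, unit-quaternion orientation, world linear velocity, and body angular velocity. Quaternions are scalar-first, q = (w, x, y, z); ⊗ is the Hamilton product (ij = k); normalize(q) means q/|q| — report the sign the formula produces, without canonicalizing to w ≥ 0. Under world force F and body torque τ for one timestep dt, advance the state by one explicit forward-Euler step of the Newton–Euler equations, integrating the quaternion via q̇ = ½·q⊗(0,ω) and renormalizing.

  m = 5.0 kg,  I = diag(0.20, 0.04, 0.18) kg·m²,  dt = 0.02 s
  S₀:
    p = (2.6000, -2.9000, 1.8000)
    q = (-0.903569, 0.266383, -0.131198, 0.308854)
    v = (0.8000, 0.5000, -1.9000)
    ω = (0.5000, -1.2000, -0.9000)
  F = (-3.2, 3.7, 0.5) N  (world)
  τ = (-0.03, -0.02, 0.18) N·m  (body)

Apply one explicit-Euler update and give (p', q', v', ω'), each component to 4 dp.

angular accel α = (-0.9060, -0.2750, 0.4667)
ω' = ω + α·dt = (0.4819, -1.2055, -0.8907)
2q̇ = q⊗(0,ω) = (-0.0126605, 0.0369185, 1.4784545, 0.5591515)
updated quaternion q' = (-0.9036, 0.2667, -0.1164, 0.3144)
linear accel F/m = (-0.6400, 0.7400, 0.1000)
new position p' = (2.6160, -2.8900, 1.7620)
v' = v + a·dt = (0.7872, 0.5148, -1.8980)

p' = (2.6160, -2.8900, 1.7620)
q' = (-0.9036, 0.2667, -0.1164, 0.3144)
v' = (0.7872, 0.5148, -1.8980)
ω' = (0.4819, -1.2055, -0.8907)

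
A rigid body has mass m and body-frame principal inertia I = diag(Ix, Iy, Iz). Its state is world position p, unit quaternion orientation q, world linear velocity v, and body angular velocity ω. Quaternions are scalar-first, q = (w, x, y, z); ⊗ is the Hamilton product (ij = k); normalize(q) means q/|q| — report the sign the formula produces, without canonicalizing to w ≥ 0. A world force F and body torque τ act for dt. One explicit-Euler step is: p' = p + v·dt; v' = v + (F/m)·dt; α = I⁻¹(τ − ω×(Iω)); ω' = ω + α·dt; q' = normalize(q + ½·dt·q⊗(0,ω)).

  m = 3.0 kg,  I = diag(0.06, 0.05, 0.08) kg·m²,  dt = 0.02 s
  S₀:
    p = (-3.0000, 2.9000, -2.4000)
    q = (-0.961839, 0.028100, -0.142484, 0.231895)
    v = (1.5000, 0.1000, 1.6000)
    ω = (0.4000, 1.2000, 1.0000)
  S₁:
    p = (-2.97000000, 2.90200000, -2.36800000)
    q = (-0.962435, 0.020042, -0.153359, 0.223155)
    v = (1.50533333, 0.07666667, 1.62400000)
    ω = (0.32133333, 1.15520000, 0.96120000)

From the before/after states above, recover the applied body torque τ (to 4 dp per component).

τ = (-0.2000, -0.1200, -0.1600)

ω₁ − ω₀ = (-0.07866667, -0.04480000, -0.03880000)
applied torque τ = (-0.2000, -0.1200, -0.1600)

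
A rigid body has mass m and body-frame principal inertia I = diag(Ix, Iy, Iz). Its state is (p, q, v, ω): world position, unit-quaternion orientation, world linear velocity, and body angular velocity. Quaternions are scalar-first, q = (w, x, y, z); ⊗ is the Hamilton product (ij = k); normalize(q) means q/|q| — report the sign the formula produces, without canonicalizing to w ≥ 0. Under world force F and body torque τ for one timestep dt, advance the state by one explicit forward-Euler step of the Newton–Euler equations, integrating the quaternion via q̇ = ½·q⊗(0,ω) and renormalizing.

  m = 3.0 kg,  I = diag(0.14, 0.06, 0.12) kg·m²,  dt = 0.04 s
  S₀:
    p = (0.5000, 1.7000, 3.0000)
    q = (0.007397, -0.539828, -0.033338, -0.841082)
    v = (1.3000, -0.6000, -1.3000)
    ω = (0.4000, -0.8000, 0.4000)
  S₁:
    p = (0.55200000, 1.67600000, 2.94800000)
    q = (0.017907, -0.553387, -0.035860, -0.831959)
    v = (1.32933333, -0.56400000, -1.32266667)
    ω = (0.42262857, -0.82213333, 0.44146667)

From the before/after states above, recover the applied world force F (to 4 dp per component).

velocity change Δv = (0.02933333, 0.03600000, -0.02266667)
F = m·Δv/dt = (2.2000, 2.7000, -1.7000)

F = (2.2000, 2.7000, -1.7000)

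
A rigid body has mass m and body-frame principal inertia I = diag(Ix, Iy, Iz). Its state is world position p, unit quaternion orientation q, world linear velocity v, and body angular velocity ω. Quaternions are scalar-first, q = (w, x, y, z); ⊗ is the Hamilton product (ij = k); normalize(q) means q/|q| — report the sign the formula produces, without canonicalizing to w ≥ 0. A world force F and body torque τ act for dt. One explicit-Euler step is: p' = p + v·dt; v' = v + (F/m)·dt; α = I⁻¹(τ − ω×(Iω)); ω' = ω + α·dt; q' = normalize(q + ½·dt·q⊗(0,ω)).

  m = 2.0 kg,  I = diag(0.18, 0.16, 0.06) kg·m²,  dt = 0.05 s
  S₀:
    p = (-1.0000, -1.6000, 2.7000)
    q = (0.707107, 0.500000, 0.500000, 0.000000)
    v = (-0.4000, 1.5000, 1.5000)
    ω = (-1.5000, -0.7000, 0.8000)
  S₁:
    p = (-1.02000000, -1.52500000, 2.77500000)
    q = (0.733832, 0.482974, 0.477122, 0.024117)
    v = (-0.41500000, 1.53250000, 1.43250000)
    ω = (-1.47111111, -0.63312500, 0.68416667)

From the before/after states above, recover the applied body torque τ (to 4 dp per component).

Δω = ω₁−ω₀ = (0.02888889, 0.06687500, -0.11583333)
ω₀×(Iω₀) = (0.0560, -0.1440, -0.0210)
I·α + gyro = (0.1600, 0.0700, -0.1600)

τ = (0.1600, 0.0700, -0.1600)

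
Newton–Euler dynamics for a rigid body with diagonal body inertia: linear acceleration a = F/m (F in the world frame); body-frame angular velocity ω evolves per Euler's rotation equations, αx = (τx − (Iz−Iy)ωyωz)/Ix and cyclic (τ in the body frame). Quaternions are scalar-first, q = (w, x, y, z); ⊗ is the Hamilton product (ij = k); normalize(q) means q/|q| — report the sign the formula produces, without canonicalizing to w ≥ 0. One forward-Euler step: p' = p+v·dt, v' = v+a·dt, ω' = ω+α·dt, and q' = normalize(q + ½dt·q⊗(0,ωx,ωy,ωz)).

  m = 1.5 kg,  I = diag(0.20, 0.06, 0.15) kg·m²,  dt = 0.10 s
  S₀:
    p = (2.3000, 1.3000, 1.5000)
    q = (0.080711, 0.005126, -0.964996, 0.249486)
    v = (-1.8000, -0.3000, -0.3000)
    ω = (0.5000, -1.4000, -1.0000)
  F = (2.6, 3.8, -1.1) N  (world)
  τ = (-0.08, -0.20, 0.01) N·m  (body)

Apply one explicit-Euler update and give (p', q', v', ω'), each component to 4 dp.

p' = (2.1200, 1.2700, 1.4700)
q' = (0.0254, 0.0726, -0.9603, 0.2681)
v' = (-1.6267, -0.0467, -0.3733)
ω' = (0.3970, -1.6917, -1.0587)

linear accel F/m = (1.7333, 2.5333, -0.7333)
p' = p + v·dt = (2.1200, 1.2700, 1.4700)
new velocity v' = (-1.6267, -0.0467, -0.3733)
ω×(Iω) gyroscopic = (0.1260, -0.0250, 0.0980)
angular accel α = (-1.0300, -2.9167, -0.5867)
ω + α·dt = (0.3970, -1.6917, -1.0587)
2q̇ = q⊗(0,ω) = (-1.1040714, 1.3546319, 0.0168736, 0.3946106)
q' = normalize(q + ½dt·q⊗(0,ω)) = (0.0254, 0.0726, -0.9603, 0.2681)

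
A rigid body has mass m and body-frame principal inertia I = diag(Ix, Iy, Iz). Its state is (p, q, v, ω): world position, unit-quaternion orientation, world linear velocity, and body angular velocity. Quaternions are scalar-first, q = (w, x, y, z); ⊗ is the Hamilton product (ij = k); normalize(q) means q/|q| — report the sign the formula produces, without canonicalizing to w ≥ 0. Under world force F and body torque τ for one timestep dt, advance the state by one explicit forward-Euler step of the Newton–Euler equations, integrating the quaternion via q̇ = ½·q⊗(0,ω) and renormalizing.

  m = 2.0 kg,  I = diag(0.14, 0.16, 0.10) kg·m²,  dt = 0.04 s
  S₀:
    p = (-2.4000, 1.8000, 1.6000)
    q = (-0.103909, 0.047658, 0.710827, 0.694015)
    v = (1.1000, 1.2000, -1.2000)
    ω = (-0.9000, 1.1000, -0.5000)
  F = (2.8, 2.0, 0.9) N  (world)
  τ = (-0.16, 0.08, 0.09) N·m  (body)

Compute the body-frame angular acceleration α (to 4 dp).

α = (-1.3786, 0.3875, 1.0980)

gyro term ω×Iω = (0.0330, 0.0180, -0.0198)
angular accel α = (-1.3786, 0.3875, 1.0980)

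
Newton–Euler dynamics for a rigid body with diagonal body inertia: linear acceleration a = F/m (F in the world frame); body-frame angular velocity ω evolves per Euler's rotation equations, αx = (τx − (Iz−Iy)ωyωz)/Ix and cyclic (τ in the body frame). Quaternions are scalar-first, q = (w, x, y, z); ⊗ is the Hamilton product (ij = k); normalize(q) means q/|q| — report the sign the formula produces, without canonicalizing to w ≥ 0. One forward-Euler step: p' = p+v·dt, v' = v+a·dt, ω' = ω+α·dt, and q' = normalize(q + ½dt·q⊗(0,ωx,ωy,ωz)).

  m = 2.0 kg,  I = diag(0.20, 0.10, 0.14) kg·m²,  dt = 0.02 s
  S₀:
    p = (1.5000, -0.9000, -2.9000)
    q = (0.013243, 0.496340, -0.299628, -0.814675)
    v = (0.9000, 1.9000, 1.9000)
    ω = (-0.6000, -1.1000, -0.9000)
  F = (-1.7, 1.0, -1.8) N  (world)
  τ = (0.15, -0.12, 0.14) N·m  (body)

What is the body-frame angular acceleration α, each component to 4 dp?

α = (0.5520, -1.5240, 1.4714)

ω×(Iω) gyroscopic = (0.0396, 0.0324, -0.0660)
α = I⁻¹(τ − ω×Iω) = (0.5520, -1.5240, 1.4714)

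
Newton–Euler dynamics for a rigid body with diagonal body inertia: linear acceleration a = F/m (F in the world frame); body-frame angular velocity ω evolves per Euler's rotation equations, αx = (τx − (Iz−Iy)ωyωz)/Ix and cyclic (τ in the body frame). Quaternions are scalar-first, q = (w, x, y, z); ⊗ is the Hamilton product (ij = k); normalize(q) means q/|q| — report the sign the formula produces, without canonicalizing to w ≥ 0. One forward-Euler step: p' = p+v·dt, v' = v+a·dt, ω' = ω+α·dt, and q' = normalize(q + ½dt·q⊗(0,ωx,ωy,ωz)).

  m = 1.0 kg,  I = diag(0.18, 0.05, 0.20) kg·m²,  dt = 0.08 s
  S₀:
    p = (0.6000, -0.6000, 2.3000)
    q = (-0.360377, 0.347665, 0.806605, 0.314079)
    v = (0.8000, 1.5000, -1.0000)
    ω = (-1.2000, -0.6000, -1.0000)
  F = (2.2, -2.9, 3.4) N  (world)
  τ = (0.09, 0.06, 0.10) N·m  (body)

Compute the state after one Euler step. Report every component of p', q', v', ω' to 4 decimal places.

p' = (0.6640, -0.4800, 2.2200)
q' = (-0.3111, 0.3395, 0.8123, 0.3581)
v' = (0.9760, 1.2680, -0.7280)
ω' = (-1.2000, -0.4656, -0.9226)

a = F/m = (2.2000, -2.9000, 3.4000)
p' = p + v·dt = (0.6640, -0.4800, 2.2200)
v' = v + a·dt = (0.9760, 1.2680, -0.7280)
gyro term ω×Iω = (0.0900, -0.0240, -0.0936)
α = I⁻¹(τ − ω×Iω) = (0.0000, 1.6800, 0.9680)
ω + α·dt = (-1.2000, -0.4656, -0.9226)
Hamilton product q⊗(0,ω) = (1.2152400, -0.1857052, 0.1869964, 1.1197040)
q' = normalize(q + ½dt·q⊗(0,ω)) = (-0.3111, 0.3395, 0.8123, 0.3581)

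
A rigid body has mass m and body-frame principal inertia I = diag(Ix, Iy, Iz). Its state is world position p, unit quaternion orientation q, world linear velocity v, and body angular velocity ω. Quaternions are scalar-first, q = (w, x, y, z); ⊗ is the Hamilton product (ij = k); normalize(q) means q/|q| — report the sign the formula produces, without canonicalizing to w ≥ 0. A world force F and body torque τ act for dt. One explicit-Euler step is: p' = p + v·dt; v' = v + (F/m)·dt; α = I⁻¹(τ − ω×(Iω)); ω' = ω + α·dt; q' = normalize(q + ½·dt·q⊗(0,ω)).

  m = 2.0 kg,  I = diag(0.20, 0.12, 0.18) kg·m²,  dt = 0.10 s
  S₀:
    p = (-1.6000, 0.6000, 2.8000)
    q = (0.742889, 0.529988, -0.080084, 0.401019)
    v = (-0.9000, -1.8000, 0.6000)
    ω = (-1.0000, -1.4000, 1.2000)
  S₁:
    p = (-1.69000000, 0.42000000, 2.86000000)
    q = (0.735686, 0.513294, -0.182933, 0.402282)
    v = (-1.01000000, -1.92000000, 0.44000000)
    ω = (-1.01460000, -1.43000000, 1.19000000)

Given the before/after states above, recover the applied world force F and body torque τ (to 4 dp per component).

ω₁ − ω₀ = (-0.01460000, -0.03000000, -0.01000000)
ω₀×(Iω₀) = (-0.1008, -0.0240, -0.1120)
applied torque τ = (-0.1300, -0.0600, -0.1300)
v₁ − v₀ = (-0.11000000, -0.12000000, -0.16000000)
applied force F = (-2.2000, -2.4000, -3.2000)

F = (-2.2000, -2.4000, -3.2000)
τ = (-0.1300, -0.0600, -0.1300)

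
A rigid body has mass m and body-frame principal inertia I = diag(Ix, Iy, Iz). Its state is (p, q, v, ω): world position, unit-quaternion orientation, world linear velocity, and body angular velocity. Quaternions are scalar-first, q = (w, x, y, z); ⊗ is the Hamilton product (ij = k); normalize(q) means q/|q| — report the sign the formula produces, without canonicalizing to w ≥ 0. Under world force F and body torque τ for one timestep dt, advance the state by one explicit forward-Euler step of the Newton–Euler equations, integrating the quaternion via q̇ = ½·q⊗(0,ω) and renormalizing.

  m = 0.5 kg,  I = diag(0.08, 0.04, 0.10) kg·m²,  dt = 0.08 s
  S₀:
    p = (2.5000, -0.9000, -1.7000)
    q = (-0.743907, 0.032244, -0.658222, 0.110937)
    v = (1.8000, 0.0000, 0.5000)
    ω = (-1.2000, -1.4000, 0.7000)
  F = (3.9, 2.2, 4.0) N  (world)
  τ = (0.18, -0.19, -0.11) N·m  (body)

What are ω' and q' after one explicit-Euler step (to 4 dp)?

gyro term ω×Iω = (-0.0588, 0.0168, -0.0672)
angular accel α = (2.9850, -5.1700, -0.4280)
ω + α·dt = (-0.9612, -1.8136, 0.6658)
2q̇ = q⊗(0,ω) = (-0.9604739, 0.5872448, 0.8857746, -1.3557429)
updated quaternion q' = (-0.7799, 0.0556, -0.6209, 0.0565)

ω' = (-0.9612, -1.8136, 0.6658)
q' = (-0.7799, 0.0556, -0.6209, 0.0565)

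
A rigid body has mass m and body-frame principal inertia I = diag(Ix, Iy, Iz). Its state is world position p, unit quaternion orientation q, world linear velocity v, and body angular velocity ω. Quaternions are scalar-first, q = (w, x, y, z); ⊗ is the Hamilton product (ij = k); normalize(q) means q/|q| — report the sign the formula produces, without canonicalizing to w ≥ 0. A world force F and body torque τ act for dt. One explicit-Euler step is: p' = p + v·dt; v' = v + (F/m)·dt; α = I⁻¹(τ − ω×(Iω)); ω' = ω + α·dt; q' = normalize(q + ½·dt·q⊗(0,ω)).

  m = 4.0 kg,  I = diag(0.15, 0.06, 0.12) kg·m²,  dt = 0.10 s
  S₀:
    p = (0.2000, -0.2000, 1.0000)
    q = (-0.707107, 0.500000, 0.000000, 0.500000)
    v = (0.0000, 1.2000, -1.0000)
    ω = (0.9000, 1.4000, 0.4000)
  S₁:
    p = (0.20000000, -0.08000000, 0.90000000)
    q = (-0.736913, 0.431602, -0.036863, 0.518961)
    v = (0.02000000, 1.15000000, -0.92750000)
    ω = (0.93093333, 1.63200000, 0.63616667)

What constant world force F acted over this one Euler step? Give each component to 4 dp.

F = (0.8000, -2.0000, 2.9000)

v₁ − v₀ = (0.02000000, -0.05000000, 0.07250000)
F = m·Δv/dt = (0.8000, -2.0000, 2.9000)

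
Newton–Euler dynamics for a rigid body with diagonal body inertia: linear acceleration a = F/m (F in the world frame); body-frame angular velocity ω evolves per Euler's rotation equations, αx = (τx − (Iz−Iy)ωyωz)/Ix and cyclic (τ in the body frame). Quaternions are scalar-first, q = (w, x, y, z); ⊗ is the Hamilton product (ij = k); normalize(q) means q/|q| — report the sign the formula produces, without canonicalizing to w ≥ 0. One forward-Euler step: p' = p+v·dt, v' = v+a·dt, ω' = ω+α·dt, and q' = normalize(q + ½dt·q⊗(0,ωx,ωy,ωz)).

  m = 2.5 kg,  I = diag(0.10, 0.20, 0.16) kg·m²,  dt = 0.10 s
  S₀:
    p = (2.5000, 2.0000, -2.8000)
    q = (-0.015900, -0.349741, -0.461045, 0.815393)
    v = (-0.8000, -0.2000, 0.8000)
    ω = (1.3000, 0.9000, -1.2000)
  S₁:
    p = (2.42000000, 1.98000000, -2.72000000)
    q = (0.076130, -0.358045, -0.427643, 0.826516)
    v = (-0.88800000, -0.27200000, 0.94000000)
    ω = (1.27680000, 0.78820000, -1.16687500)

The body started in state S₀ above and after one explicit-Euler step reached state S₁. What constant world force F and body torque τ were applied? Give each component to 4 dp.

F = (-2.2000, -1.8000, 3.5000)
τ = (0.0200, -0.1300, 0.1700)

Δω = ω₁−ω₀ = (-0.02320000, -0.11180000, 0.03312500)
I·α + gyro = (0.0200, -0.1300, 0.1700)
v₁ − v₀ = (-0.08800000, -0.07200000, 0.14000000)
m·(v₁−v₀)/dt = (-2.2000, -1.8000, 3.5000)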